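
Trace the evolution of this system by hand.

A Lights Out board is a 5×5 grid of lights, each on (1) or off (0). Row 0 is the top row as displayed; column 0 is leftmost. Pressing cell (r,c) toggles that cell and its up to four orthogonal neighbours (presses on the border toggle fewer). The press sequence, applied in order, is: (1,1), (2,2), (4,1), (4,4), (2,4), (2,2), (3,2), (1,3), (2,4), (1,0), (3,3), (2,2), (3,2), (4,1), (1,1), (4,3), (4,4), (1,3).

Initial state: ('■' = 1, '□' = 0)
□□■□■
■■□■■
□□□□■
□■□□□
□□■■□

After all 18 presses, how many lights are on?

step 0: □□■□■
■■□■■
□□□□■
□■□□□
□□■■□
step 1: □■■□■
□□■■■
□■□□■
□■□□□
□□■■□
step 2: □■■□■
□□□■■
□□■■■
□■■□□
□□■■□
step 3: □■■□■
□□□■■
□□■■■
□□■□□
■■□■□
step 4: □■■□■
□□□■■
□□■■■
□□■□■
■■□□■
step 5: □■■□■
□□□■□
□□■□□
□□■□□
■■□□■
step 6: □■■□■
□□■■□
□■□■□
□□□□□
■■□□■
step 7: □■■□■
□□■■□
□■■■□
□■■■□
■■■□■
step 8: □■■■■
□□□□■
□■■□□
□■■■□
■■■□■
step 9: □■■■■
□□□□□
□■■■■
□■■■■
■■■□■
step 10: ■■■■■
■■□□□
■■■■■
□■■■■
■■■□■
step 11: ■■■■■
■■□□□
■■■□■
□■□□□
■■■■■
step 12: ■■■■■
■■■□□
■□□■■
□■■□□
■■■■■
step 13: ■■■■■
■■■□□
■□■■■
□□□■□
■■□■■
step 14: ■■■■■
■■■□□
■□■■■
□■□■□
□□■■■
step 15: ■□■■■
□□□□□
■■■■■
□■□■□
□□■■■
step 16: ■□■■■
□□□□□
■■■■■
□■□□□
□□□□□
step 17: ■□■■■
□□□□□
■■■■■
□■□□■
□□□■■
step 18: ■□■□■
□□■■■
■■■□■
□■□□■
□□□■■

14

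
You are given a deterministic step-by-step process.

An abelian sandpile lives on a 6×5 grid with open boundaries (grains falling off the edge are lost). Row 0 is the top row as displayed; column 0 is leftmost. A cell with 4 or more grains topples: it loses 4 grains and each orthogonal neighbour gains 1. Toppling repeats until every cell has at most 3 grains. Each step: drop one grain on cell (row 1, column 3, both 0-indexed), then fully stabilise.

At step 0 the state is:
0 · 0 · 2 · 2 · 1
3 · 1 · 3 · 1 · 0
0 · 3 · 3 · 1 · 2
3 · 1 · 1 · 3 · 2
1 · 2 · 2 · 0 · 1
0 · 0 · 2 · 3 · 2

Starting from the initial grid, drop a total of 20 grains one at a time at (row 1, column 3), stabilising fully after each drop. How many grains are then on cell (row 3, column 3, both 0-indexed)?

0

step 0: 0 · 0 · 2 · 2 · 1
3 · 1 · 3 · 1 · 0
0 · 3 · 3 · 1 · 2
3 · 1 · 1 · 3 · 2
1 · 2 · 2 · 0 · 1
0 · 0 · 2 · 3 · 2
step 1: 0 · 0 · 2 · 2 · 1
3 · 1 · 3 · 2 · 0
0 · 3 · 3 · 1 · 2
3 · 1 · 1 · 3 · 2
1 · 2 · 2 · 0 · 1
0 · 0 · 2 · 3 · 2
step 2: 0 · 0 · 2 · 2 · 1
3 · 1 · 3 · 3 · 0
0 · 3 · 3 · 1 · 2
3 · 1 · 1 · 3 · 2
1 · 2 · 2 · 0 · 1
0 · 0 · 2 · 3 · 2
step 3: 0 · 0 · 3 · 3 · 1
3 · 3 · 1 · 1 · 1
1 · 0 · 1 · 3 · 2
3 · 2 · 2 · 3 · 2
1 · 2 · 2 · 0 · 1
0 · 0 · 2 · 3 · 2
step 4: 0 · 0 · 3 · 3 · 1
3 · 3 · 1 · 2 · 1
1 · 0 · 1 · 3 · 2
3 · 2 · 2 · 3 · 2
1 · 2 · 2 · 0 · 1
0 · 0 · 2 · 3 · 2
step 5: 0 · 0 · 3 · 3 · 1
3 · 3 · 1 · 3 · 1
1 · 0 · 1 · 3 · 2
3 · 2 · 2 · 3 · 2
1 · 2 · 2 · 0 · 1
0 · 0 · 2 · 3 · 2
step 6: 0 · 1 · 0 · 1 · 2
3 · 3 · 3 · 2 · 2
1 · 0 · 2 · 1 · 3
3 · 2 · 3 · 0 · 3
1 · 2 · 2 · 1 · 1
0 · 0 · 2 · 3 · 2
step 7: 0 · 1 · 0 · 1 · 2
3 · 3 · 3 · 3 · 2
1 · 0 · 2 · 1 · 3
3 · 2 · 3 · 0 · 3
1 · 2 · 2 · 1 · 1
0 · 0 · 2 · 3 · 2
step 8: 1 · 2 · 1 · 2 · 2
0 · 1 · 1 · 1 · 3
2 · 1 · 3 · 2 · 3
3 · 2 · 3 · 0 · 3
1 · 2 · 2 · 1 · 1
0 · 0 · 2 · 3 · 2
step 9: 1 · 2 · 1 · 2 · 2
0 · 1 · 1 · 2 · 3
2 · 1 · 3 · 2 · 3
3 · 2 · 3 · 0 · 3
1 · 2 · 2 · 1 · 1
0 · 0 · 2 · 3 · 2
step 10: 1 · 2 · 1 · 2 · 2
0 · 1 · 1 · 3 · 3
2 · 1 · 3 · 2 · 3
3 · 2 · 3 · 0 · 3
1 · 2 · 2 · 1 · 1
0 · 0 · 2 · 3 · 2
step 11: 1 · 2 · 1 · 3 · 3
0 · 1 · 3 · 2 · 1
2 · 2 · 1 · 1 · 2
3 · 3 · 0 · 3 · 0
1 · 2 · 3 · 1 · 2
0 · 0 · 2 · 3 · 2
step 12: 1 · 2 · 1 · 3 · 3
0 · 1 · 3 · 3 · 1
2 · 2 · 1 · 1 · 2
3 · 3 · 0 · 3 · 0
1 · 2 · 3 · 1 · 2
0 · 0 · 2 · 3 · 2
step 13: 1 · 2 · 3 · 1 · 0
0 · 2 · 0 · 2 · 3
2 · 2 · 2 · 2 · 2
3 · 3 · 0 · 3 · 0
1 · 2 · 3 · 1 · 2
0 · 0 · 2 · 3 · 2
step 14: 1 · 2 · 3 · 1 · 0
0 · 2 · 0 · 3 · 3
2 · 2 · 2 · 2 · 2
3 · 3 · 0 · 3 · 0
1 · 2 · 3 · 1 · 2
0 · 0 · 2 · 3 · 2
step 15: 1 · 2 · 3 · 2 · 1
0 · 2 · 1 · 1 · 0
2 · 2 · 2 · 3 · 3
3 · 3 · 0 · 3 · 0
1 · 2 · 3 · 1 · 2
0 · 0 · 2 · 3 · 2
step 16: 1 · 2 · 3 · 2 · 1
0 · 2 · 1 · 2 · 0
2 · 2 · 2 · 3 · 3
3 · 3 · 0 · 3 · 0
1 · 2 · 3 · 1 · 2
0 · 0 · 2 · 3 · 2
step 17: 1 · 2 · 3 · 2 · 1
0 · 2 · 1 · 3 · 0
2 · 2 · 2 · 3 · 3
3 · 3 · 0 · 3 · 0
1 · 2 · 3 · 1 · 2
0 · 0 · 2 · 3 · 2
step 18: 1 · 2 · 3 · 3 · 1
0 · 2 · 2 · 1 · 2
2 · 2 · 3 · 2 · 0
3 · 3 · 1 · 0 · 2
1 · 2 · 3 · 2 · 2
0 · 0 · 2 · 3 · 2
step 19: 1 · 2 · 3 · 3 · 1
0 · 2 · 2 · 2 · 2
2 · 2 · 3 · 2 · 0
3 · 3 · 1 · 0 · 2
1 · 2 · 3 · 2 · 2
0 · 0 · 2 · 3 · 2
step 20: 1 · 2 · 3 · 3 · 1
0 · 2 · 2 · 3 · 2
2 · 2 · 3 · 2 · 0
3 · 3 · 1 · 0 · 2
1 · 2 · 3 · 2 · 2
0 · 0 · 2 · 3 · 2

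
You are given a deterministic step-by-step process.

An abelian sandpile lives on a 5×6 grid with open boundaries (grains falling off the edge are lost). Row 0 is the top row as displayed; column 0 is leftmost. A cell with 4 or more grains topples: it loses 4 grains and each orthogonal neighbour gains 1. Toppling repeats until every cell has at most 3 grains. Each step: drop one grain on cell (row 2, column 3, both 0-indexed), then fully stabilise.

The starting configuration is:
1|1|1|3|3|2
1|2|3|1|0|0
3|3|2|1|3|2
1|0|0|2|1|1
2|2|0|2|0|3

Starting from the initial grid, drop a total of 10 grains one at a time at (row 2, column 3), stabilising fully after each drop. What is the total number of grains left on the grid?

53

[0] 1|1|1|3|3|2
1|2|3|1|0|0
3|3|2|1|3|2
1|0|0|2|1|1
2|2|0|2|0|3
[1] 1|1|1|3|3|2
1|2|3|1|0|0
3|3|2|2|3|2
1|0|0|2|1|1
2|2|0|2|0|3
[2] 1|1|1|3|3|2
1|2|3|1|0|0
3|3|2|3|3|2
1|0|0|2|1|1
2|2|0|2|0|3
[3] 1|1|1|3|3|2
1|2|3|2|1|0
3|3|3|1|0|3
1|0|0|3|2|1
2|2|0|2|0|3
[4] 1|1|1|3|3|2
1|2|3|2|1|0
3|3|3|2|0|3
1|0|0|3|2|1
2|2|0|2|0|3
[5] 1|1|1|3|3|2
1|2|3|2|1|0
3|3|3|3|0|3
1|0|0|3|2|1
2|2|0|2|0|3
[6] 1|2|3|1|0|3
3|0|2|1|3|0
0|2|2|3|1|3
2|1|2|0|3|1
2|2|0|3|0|3
[7] 1|2|3|1|0|3
3|0|2|2|3|0
0|2|3|0|2|3
2|1|2|1|3|1
2|2|0|3|0|3
[8] 1|2|3|1|0|3
3|0|2|2|3|0
0|2|3|1|2|3
2|1|2|1|3|1
2|2|0|3|0|3
[9] 1|2|3|1|0|3
3|0|2|2|3|0
0|2|3|2|2|3
2|1|2|1|3|1
2|2|0|3|0|3
[10] 1|2|3|1|0|3
3|0|2|2|3|0
0|2|3|3|2|3
2|1|2|1|3|1
2|2|0|3|0|3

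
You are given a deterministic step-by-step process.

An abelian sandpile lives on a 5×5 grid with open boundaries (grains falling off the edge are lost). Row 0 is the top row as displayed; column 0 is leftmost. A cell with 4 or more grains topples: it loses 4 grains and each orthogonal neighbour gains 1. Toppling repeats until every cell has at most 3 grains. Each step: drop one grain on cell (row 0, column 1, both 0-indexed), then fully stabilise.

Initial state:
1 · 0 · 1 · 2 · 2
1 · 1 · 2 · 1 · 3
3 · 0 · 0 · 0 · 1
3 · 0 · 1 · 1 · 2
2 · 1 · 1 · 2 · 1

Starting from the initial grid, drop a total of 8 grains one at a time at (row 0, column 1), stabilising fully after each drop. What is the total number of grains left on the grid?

[0] 1 · 0 · 1 · 2 · 2
1 · 1 · 2 · 1 · 3
3 · 0 · 0 · 0 · 1
3 · 0 · 1 · 1 · 2
2 · 1 · 1 · 2 · 1
[1] 1 · 1 · 1 · 2 · 2
1 · 1 · 2 · 1 · 3
3 · 0 · 0 · 0 · 1
3 · 0 · 1 · 1 · 2
2 · 1 · 1 · 2 · 1
[2] 1 · 2 · 1 · 2 · 2
1 · 1 · 2 · 1 · 3
3 · 0 · 0 · 0 · 1
3 · 0 · 1 · 1 · 2
2 · 1 · 1 · 2 · 1
[3] 1 · 3 · 1 · 2 · 2
1 · 1 · 2 · 1 · 3
3 · 0 · 0 · 0 · 1
3 · 0 · 1 · 1 · 2
2 · 1 · 1 · 2 · 1
[4] 2 · 0 · 2 · 2 · 2
1 · 2 · 2 · 1 · 3
3 · 0 · 0 · 0 · 1
3 · 0 · 1 · 1 · 2
2 · 1 · 1 · 2 · 1
[5] 2 · 1 · 2 · 2 · 2
1 · 2 · 2 · 1 · 3
3 · 0 · 0 · 0 · 1
3 · 0 · 1 · 1 · 2
2 · 1 · 1 · 2 · 1
[6] 2 · 2 · 2 · 2 · 2
1 · 2 · 2 · 1 · 3
3 · 0 · 0 · 0 · 1
3 · 0 · 1 · 1 · 2
2 · 1 · 1 · 2 · 1
[7] 2 · 3 · 2 · 2 · 2
1 · 2 · 2 · 1 · 3
3 · 0 · 0 · 0 · 1
3 · 0 · 1 · 1 · 2
2 · 1 · 1 · 2 · 1
[8] 3 · 0 · 3 · 2 · 2
1 · 3 · 2 · 1 · 3
3 · 0 · 0 · 0 · 1
3 · 0 · 1 · 1 · 2
2 · 1 · 1 · 2 · 1

38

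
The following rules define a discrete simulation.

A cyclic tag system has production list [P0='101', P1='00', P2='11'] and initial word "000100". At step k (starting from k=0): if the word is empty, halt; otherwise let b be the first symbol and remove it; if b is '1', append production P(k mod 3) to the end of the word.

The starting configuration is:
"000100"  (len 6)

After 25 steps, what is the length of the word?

step 0: "000100"  (len 6)
step 1: "00100"  (len 5)
step 2: "0100"  (len 4)
step 3: "100"  (len 3)
step 4: "00101"  (len 5)
step 5: "0101"  (len 4)
step 6: "101"  (len 3)
step 7: "01101"  (len 5)
step 8: "1101"  (len 4)
step 9: "10111"  (len 5)
step 10: "0111101"  (len 7)
step 11: "111101"  (len 6)
step 12: "1110111"  (len 7)
step 13: "110111101"  (len 9)
step 14: "1011110100"  (len 10)
step 15: "01111010011"  (len 11)
step 16: "1111010011"  (len 10)
step 17: "11101001100"  (len 11)
step 18: "110100110011"  (len 12)
step 19: "10100110011101"  (len 14)
step 20: "010011001110100"  (len 15)
step 21: "10011001110100"  (len 14)
step 22: "0011001110100101"  (len 16)
step 23: "011001110100101"  (len 15)
step 24: "11001110100101"  (len 14)
step 25: "1001110100101101"  (len 16)

16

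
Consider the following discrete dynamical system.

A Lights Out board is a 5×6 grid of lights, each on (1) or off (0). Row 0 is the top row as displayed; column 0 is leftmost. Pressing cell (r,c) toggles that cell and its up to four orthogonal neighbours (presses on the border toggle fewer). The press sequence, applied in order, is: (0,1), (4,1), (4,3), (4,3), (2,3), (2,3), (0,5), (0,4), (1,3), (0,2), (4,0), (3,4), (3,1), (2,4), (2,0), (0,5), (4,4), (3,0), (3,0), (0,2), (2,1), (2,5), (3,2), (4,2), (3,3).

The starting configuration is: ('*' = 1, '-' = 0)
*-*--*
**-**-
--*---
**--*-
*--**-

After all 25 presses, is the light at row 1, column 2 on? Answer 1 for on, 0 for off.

1

0) *-*--*
**-**-
--*---
**--*-
*--**-
1) -*---*
*--**-
--*---
**--*-
*--**-
2) -*---*
*--**-
--*---
*---*-
-****-
3) -*---*
*--**-
--*---
*--**-
-*----
4) -*---*
*--**-
--*---
*---*-
-****-
5) -*---*
*---*-
---**-
*--**-
-****-
6) -*---*
*--**-
--*---
*---*-
-****-
7) -*--*-
*--***
--*---
*---*-
-****-
8) -*-*-*
*--*-*
--*---
*---*-
-****-
9) -*---*
*-*-**
--**--
*---*-
-****-
10) --**-*
*---**
--**--
*---*-
-****-
11) --**-*
*---**
--**--
----*-
*-***-
12) --**-*
*---**
--***-
---*-*
*-**--
13) --**-*
*---**
-****-
****-*
****--
14) --**-*
*----*
-**--*
******
****--
15) --**-*
-----*
*-*--*
-*****
****--
16) --***-
------
*-*--*
-*****
****--
17) --***-
------
*-*--*
-***-*
***-**
18) --***-
------
--*--*
*-**-*
-**-**
19) --***-
------
*-*--*
-***-*
***-**
20) -*--*-
--*---
*-*--*
-***-*
***-**
21) -*--*-
-**---
-*---*
--**-*
***-**
22) -*--*-
-**--*
-*--*-
--**--
***-**
23) -*--*-
-**--*
-**-*-
-*----
**--**
24) -*--*-
-**--*
-**-*-
-**---
*-****
25) -*--*-
-**--*
-****-
-*-**-
*-*-**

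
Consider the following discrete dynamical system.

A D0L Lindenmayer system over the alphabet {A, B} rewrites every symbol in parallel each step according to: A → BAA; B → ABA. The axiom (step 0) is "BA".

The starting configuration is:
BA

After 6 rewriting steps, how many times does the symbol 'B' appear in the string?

486

k=0  BA
k=1  ABABAA
k=2  BAAABABAAABABAABAA
k=3  ABABAABAABAAABABAAABABAABAABAAABABAAABABAABAAABABAABAA
k=4  BAAABABAAABABAABAAABABAABAAABABAABAABAAABABAAABABAABAABAAA…ABAABAAABABAAABABAABAAABABAABAABAAABABAAABABAABAAABABAABAA  (len 162)
k=5  ABABAABAABAAABABAAABABAABAABAAABABAAABABAABAAABABAABAABAAA…ABAABAAABABAAABABAABAAABABAABAABAAABABAAABABAABAAABABAABAA  (len 486)
k=6  BAAABABAAABABAABAAABABAABAAABABAABAABAAABABAAABABAABAABAAA…ABAABAAABABAAABABAABAAABABAABAABAAABABAAABABAABAAABABAABAA  (len 1458)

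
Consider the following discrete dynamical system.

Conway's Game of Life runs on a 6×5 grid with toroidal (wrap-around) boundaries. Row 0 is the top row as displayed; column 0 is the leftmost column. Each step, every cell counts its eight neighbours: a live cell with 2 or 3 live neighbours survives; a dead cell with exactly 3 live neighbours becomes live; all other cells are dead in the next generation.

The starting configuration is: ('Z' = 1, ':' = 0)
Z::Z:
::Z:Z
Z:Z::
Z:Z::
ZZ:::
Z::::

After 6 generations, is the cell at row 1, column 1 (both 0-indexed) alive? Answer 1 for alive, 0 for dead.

1

t=0: Z::Z:
::Z:Z
Z:Z::
Z:Z::
ZZ:::
Z::::
t=1: ZZ:Z:
Z:Z:Z
Z:Z:Z
Z:Z:Z
Z:::Z
Z::::
t=2: ::ZZ:
::Z::
::Z::
:::::
:::Z:
:::::
t=3: ::ZZ:
:ZZ::
:::::
:::::
:::::
::ZZ:
t=4: :::::
:ZZZ:
:::::
:::::
:::::
::ZZ:
t=5: :Z:::
::Z::
::Z::
:::::
:::::
:::::
t=6: :::::
:ZZ::
:::::
:::::
:::::
:::::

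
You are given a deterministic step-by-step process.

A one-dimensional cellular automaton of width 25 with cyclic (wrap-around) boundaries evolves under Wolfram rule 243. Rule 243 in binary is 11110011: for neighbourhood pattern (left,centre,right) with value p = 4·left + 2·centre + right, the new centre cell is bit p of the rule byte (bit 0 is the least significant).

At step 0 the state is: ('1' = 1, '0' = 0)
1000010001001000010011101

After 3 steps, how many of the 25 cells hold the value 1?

step 0: 1000010001001000010011101
step 1: 1111101110110111101101110
step 2: 0111110111011011110110111
step 3: 1011111011101101111011011

19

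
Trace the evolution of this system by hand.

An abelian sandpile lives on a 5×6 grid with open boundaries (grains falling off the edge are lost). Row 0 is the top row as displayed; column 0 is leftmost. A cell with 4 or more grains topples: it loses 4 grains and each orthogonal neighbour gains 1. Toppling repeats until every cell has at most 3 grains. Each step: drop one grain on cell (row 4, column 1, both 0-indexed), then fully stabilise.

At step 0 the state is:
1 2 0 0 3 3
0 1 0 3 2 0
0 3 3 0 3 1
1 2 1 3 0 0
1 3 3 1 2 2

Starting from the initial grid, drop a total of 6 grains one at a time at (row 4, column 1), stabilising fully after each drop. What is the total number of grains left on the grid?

gen 0: 1 2 0 0 3 3
0 1 0 3 2 0
0 3 3 0 3 1
1 2 1 3 0 0
1 3 3 1 2 2
gen 1: 1 2 0 0 3 3
0 1 0 3 2 0
0 3 3 0 3 1
1 3 2 3 0 0
2 1 0 2 2 2
gen 2: 1 2 0 0 3 3
0 1 0 3 2 0
0 3 3 0 3 1
1 3 2 3 0 0
2 2 0 2 2 2
gen 3: 1 2 0 0 3 3
0 1 0 3 2 0
0 3 3 0 3 1
1 3 2 3 0 0
2 3 0 2 2 2
gen 4: 1 2 0 0 3 3
0 2 1 3 2 0
1 1 1 2 3 1
2 2 1 0 1 0
3 1 2 3 2 2
gen 5: 1 2 0 0 3 3
0 2 1 3 2 0
1 1 1 2 3 1
2 2 1 0 1 0
3 2 2 3 2 2
gen 6: 1 2 0 0 3 3
0 2 1 3 2 0
1 1 1 2 3 1
2 2 1 0 1 0
3 3 2 3 2 2

47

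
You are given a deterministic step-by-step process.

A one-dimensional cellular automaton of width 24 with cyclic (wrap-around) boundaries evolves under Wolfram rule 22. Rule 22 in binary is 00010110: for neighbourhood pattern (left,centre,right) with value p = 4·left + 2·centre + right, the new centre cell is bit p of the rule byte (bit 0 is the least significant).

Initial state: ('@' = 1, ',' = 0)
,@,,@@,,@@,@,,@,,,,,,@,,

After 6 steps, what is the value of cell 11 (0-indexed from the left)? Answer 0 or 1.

0) ,@,,@@,,@@,@,,@,,,,,,@,,
1) @@@@,,@@,,,@@@@@,,,,@@@,
2) ,,,,@@,,@,@,,,,,@,,@,,,,
3) ,,,@,,@@@,@@,,,@@@@@@,,,
4) ,,@@@@,,,,,,@,@,,,,,,@,,
5) ,@,,,,@,,,,@@,@@,,,,@@@,
6) @@@,,@@@,,@,,,,,@,,@,,,@

0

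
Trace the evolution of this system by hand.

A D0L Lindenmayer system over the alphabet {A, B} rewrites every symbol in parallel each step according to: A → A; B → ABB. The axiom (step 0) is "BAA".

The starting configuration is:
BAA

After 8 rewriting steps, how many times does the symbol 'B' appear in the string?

t=0: BAA
t=1: ABBAA
t=2: AABBABBAA
t=3: AAABBABBAABBABBAA
t=4: AAAABBABBAABBABBAAABBABBAABBABBAA
t=5: AAAAABBABBAABBABBAAABBABBAABBABBAAAABBABBAABBABBAAABBABBAABBABBAA
t=6: AAAAAABBABBAABBABBAAABBABBAABBABBAAAABBABBAABBABBAAABBABBA…ABBAABBABBAAABBABBAABBABBAAAABBABBAABBABBAAABBABBAABBABBAA  (len 129)
t=7: AAAAAAABBABBAABBABBAAABBABBAABBABBAAAABBABBAABBABBAAABBABB…ABBAABBABBAAABBABBAABBABBAAAABBABBAABBABBAAABBABBAABBABBAA  (len 257)
t=8: AAAAAAAABBABBAABBABBAAABBABBAABBABBAAAABBABBAABBABBAAABBAB…ABBAABBABBAAABBABBAABBABBAAAABBABBAABBABBAAABBABBAABBABBAA  (len 513)

256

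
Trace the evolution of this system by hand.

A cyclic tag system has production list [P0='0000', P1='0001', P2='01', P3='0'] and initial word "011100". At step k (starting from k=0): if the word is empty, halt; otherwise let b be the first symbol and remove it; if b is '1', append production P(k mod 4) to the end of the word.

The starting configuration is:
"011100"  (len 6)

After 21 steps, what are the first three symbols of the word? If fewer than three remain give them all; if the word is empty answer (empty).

0

gen 0: "011100"  (len 6)
gen 1: "11100"  (len 5)
gen 2: "11000001"  (len 8)
gen 3: "100000101"  (len 9)
gen 4: "000001010"  (len 9)
gen 5: "00001010"  (len 8)
gen 6: "0001010"  (len 7)
gen 7: "001010"  (len 6)
gen 8: "01010"  (len 5)
gen 9: "1010"  (len 4)
gen 10: "0100001"  (len 7)
gen 11: "100001"  (len 6)
gen 12: "000010"  (len 6)
gen 13: "00010"  (len 5)
gen 14: "0010"  (len 4)
gen 15: "010"  (len 3)
gen 16: "10"  (len 2)
gen 17: "00000"  (len 5)
gen 18: "0000"  (len 4)
gen 19: "000"  (len 3)
gen 20: "00"  (len 2)
gen 21: "0"  (len 1)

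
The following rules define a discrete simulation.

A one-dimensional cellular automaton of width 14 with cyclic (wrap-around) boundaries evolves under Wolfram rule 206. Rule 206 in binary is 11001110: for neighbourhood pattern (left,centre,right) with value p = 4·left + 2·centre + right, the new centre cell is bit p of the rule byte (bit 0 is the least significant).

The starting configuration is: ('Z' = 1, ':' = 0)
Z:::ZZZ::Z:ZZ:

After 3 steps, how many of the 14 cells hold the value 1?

10

[0] Z:::ZZZ::Z:ZZ:
[1] Z::ZZZZ:ZZ:ZZ:
[2] Z:ZZZZZ:ZZ:ZZ:
[3] Z:ZZZZZ:ZZ:ZZ:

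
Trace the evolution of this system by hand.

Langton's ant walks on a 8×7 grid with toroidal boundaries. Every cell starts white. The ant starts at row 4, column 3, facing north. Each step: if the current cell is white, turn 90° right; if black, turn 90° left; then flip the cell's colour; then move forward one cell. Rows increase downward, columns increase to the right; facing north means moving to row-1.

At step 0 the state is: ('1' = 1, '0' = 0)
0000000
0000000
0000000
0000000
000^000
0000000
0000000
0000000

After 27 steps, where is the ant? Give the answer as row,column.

7,1

[0] 0000000
0000000
0000000
0000000
000^000
0000000
0000000
0000000
[1] 0000000
0000000
0000000
0000000
0001>00
0000000
0000000
0000000
[2] 0000000
0000000
0000000
0000000
0001100
0000v00
0000000
0000000
[3] 0000000
0000000
0000000
0000000
0001100
000<100
0000000
0000000
[4] 0000000
0000000
0000000
0000000
000^100
0001100
0000000
0000000
[5] 0000000
0000000
0000000
0000000
00<0100
0001100
0000000
0000000
[6] 0000000
0000000
0000000
00^0000
0010100
0001100
0000000
0000000
[7] 0000000
0000000
0000000
001>000
0010100
0001100
0000000
0000000
[8] 0000000
0000000
0000000
0011000
001v100
0001100
0000000
0000000
[9] 0000000
0000000
0000000
0011000
00<1100
0001100
0000000
0000000
[10] 0000000
0000000
0000000
0011000
0001100
00v1100
0000000
0000000
[11] 0000000
0000000
0000000
0011000
0001100
0<11100
0000000
0000000
[12] 0000000
0000000
0000000
0011000
0^01100
0111100
0000000
0000000
[13] 0000000
0000000
0000000
0011000
01>1100
0111100
0000000
0000000
[14] 0000000
0000000
0000000
0011000
0111100
01v1100
0000000
0000000
[15] 0000000
0000000
0000000
0011000
0111100
010>100
0000000
0000000
[16] 0000000
0000000
0000000
0011000
011^100
0100100
0000000
0000000
[17] 0000000
0000000
0000000
0011000
01<0100
0100100
0000000
0000000
[18] 0000000
0000000
0000000
0011000
0100100
01v0100
0000000
0000000
[19] 0000000
0000000
0000000
0011000
0100100
0<10100
0000000
0000000
[20] 0000000
0000000
0000000
0011000
0100100
0010100
0v00000
0000000
[21] 0000000
0000000
0000000
0011000
0100100
0010100
<100000
0000000
[22] 0000000
0000000
0000000
0011000
0100100
^010100
1100000
0000000
[23] 0000000
0000000
0000000
0011000
0100100
1>10100
1100000
0000000
[24] 0000000
0000000
0000000
0011000
0100100
1110100
1v00000
0000000
[25] 0000000
0000000
0000000
0011000
0100100
1110100
10>0000
0000000
[26] 0000000
0000000
0000000
0011000
0100100
1110100
1010000
00v0000
[27] 0000000
0000000
0000000
0011000
0100100
1110100
1010000
0<10000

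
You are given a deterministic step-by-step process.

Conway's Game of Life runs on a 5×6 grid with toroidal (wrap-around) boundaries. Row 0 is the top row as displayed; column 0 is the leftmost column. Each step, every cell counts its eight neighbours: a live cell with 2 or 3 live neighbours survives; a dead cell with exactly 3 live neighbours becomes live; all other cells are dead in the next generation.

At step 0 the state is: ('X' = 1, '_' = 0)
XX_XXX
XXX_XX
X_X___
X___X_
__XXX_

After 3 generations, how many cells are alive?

t=0: XX_XXX
XXX_XX
X_X___
X___X_
__XXX_
t=1: ______
______
__X_X_
__X_X_
__X___
t=2: ______
______
______
_XX___
___X__
t=3: ______
______
______
__X___
__X___

2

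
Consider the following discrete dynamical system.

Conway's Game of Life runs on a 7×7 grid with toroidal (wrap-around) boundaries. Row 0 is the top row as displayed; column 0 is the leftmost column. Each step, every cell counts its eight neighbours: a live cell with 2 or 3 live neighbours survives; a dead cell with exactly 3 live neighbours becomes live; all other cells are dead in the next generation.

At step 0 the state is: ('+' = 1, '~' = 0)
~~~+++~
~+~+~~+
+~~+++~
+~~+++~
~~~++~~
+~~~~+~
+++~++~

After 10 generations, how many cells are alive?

t=0: ~~~+++~
~+~+~~+
+~~+++~
+~~+++~
~~~++~~
+~~~~+~
+++~++~
t=1: ~~~~~~~
+~~~~~+
++~~~~~
~~+~~~~
~~~+~~~
+~+~~+~
+++~~~~
t=2: ~~~~~~+
++~~~~+
++~~~~+
~++~~~~
~+++~~~
+~++~~+
+~+~~~+
t=3: ~~~~~+~
~+~~~+~
~~~~~~+
~~~+~~~
~~~~~~~
~~~~~~+
~~++~+~
t=4: ~~+~~++
~~~~~++
~~~~~~~
~~~~~~~
~~~~~~~
~~~~~~~
~~~~+++
t=5: +~~~~~~
~~~~~++
~~~~~~~
~~~~~~~
~~~~~~~
~~~~~+~
~~~~+~+
t=6: +~~~~~~
~~~~~~+
~~~~~~~
~~~~~~~
~~~~~~~
~~~~~+~
~~~~~++
t=7: +~~~~+~
~~~~~~~
~~~~~~~
~~~~~~~
~~~~~~~
~~~~~++
~~~~~++
t=8: ~~~~~+~
~~~~~~~
~~~~~~~
~~~~~~~
~~~~~~~
~~~~~++
+~~~+~~
t=9: ~~~~~~~
~~~~~~~
~~~~~~~
~~~~~~~
~~~~~~~
~~~~~++
~~~~+~~
t=10: ~~~~~~~
~~~~~~~
~~~~~~~
~~~~~~~
~~~~~~~
~~~~~+~
~~~~~+~

2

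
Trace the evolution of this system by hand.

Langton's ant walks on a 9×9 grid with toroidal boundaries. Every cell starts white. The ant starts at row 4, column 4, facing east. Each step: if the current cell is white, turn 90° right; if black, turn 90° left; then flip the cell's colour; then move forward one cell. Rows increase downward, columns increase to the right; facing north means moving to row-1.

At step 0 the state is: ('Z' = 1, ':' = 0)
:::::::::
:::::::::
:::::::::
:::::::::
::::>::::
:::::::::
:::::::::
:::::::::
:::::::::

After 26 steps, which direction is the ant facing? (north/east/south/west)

t=0: :::::::::
:::::::::
:::::::::
:::::::::
::::>::::
:::::::::
:::::::::
:::::::::
:::::::::
t=1: :::::::::
:::::::::
:::::::::
:::::::::
::::Z::::
::::v::::
:::::::::
:::::::::
:::::::::
t=2: :::::::::
:::::::::
:::::::::
:::::::::
::::Z::::
:::<Z::::
:::::::::
:::::::::
:::::::::
t=3: :::::::::
:::::::::
:::::::::
:::::::::
:::^Z::::
:::ZZ::::
:::::::::
:::::::::
:::::::::
t=4: :::::::::
:::::::::
:::::::::
:::::::::
:::Z>::::
:::ZZ::::
:::::::::
:::::::::
:::::::::
t=5: :::::::::
:::::::::
:::::::::
::::^::::
:::Z:::::
:::ZZ::::
:::::::::
:::::::::
:::::::::
t=6: :::::::::
:::::::::
:::::::::
::::Z>:::
:::Z:::::
:::ZZ::::
:::::::::
:::::::::
:::::::::
t=7: :::::::::
:::::::::
:::::::::
::::ZZ:::
:::Z:v:::
:::ZZ::::
:::::::::
:::::::::
:::::::::
t=8: :::::::::
:::::::::
:::::::::
::::ZZ:::
:::Z<Z:::
:::ZZ::::
:::::::::
:::::::::
:::::::::
t=9: :::::::::
:::::::::
:::::::::
::::^Z:::
:::ZZZ:::
:::ZZ::::
:::::::::
:::::::::
:::::::::
t=10: :::::::::
:::::::::
:::::::::
:::<:Z:::
:::ZZZ:::
:::ZZ::::
:::::::::
:::::::::
:::::::::
t=11: :::::::::
:::::::::
:::^:::::
:::Z:Z:::
:::ZZZ:::
:::ZZ::::
:::::::::
:::::::::
:::::::::
t=12: :::::::::
:::::::::
:::Z>::::
:::Z:Z:::
:::ZZZ:::
:::ZZ::::
:::::::::
:::::::::
:::::::::
t=13: :::::::::
:::::::::
:::ZZ::::
:::ZvZ:::
:::ZZZ:::
:::ZZ::::
:::::::::
:::::::::
:::::::::
t=14: :::::::::
:::::::::
:::ZZ::::
:::<ZZ:::
:::ZZZ:::
:::ZZ::::
:::::::::
:::::::::
:::::::::
t=15: :::::::::
:::::::::
:::ZZ::::
::::ZZ:::
:::vZZ:::
:::ZZ::::
:::::::::
:::::::::
:::::::::
t=16: :::::::::
:::::::::
:::ZZ::::
::::ZZ:::
::::>Z:::
:::ZZ::::
:::::::::
:::::::::
:::::::::
t=17: :::::::::
:::::::::
:::ZZ::::
::::^Z:::
:::::Z:::
:::ZZ::::
:::::::::
:::::::::
:::::::::
t=18: :::::::::
:::::::::
:::ZZ::::
:::<:Z:::
:::::Z:::
:::ZZ::::
:::::::::
:::::::::
:::::::::
t=19: :::::::::
:::::::::
:::^Z::::
:::Z:Z:::
:::::Z:::
:::ZZ::::
:::::::::
:::::::::
:::::::::
t=20: :::::::::
:::::::::
::<:Z::::
:::Z:Z:::
:::::Z:::
:::ZZ::::
:::::::::
:::::::::
:::::::::
t=21: :::::::::
::^::::::
::Z:Z::::
:::Z:Z:::
:::::Z:::
:::ZZ::::
:::::::::
:::::::::
:::::::::
t=22: :::::::::
::Z>:::::
::Z:Z::::
:::Z:Z:::
:::::Z:::
:::ZZ::::
:::::::::
:::::::::
:::::::::
t=23: :::::::::
::ZZ:::::
::ZvZ::::
:::Z:Z:::
:::::Z:::
:::ZZ::::
:::::::::
:::::::::
:::::::::
t=24: :::::::::
::ZZ:::::
::<ZZ::::
:::Z:Z:::
:::::Z:::
:::ZZ::::
:::::::::
:::::::::
:::::::::
t=25: :::::::::
::ZZ:::::
:::ZZ::::
::vZ:Z:::
:::::Z:::
:::ZZ::::
:::::::::
:::::::::
:::::::::
t=26: :::::::::
::ZZ:::::
:::ZZ::::
:<ZZ:Z:::
:::::Z:::
:::ZZ::::
:::::::::
:::::::::
:::::::::

west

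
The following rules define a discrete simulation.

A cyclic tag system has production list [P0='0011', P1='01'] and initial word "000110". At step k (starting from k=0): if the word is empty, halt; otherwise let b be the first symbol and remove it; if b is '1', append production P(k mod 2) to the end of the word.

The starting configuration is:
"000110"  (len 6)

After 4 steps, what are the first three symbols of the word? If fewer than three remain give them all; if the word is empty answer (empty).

100

0) "000110"  (len 6)
1) "00110"  (len 5)
2) "0110"  (len 4)
3) "110"  (len 3)
4) "1001"  (len 4)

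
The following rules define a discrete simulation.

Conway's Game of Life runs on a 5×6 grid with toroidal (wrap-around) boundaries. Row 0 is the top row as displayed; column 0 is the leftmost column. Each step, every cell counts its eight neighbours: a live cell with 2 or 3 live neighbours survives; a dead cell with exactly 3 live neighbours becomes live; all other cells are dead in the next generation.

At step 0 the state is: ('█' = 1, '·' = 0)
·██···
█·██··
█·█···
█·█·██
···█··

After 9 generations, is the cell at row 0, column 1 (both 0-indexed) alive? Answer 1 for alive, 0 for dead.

k=0  ·██···
█·██··
█·█···
█·█·██
···█··
k=1  ·█····
█··█··
█·█·█·
█·█·██
█··███
k=2  ·███··
█·██·█
█·█·█·
··█···
··██··
k=3  █·····
█····█
█·█·█·
··█···
······
k=4  █····█
█·····
█··█··
·█·█··
······
k=5  █····█
██····
███···
··█···
█·····
k=6  ·····█
··█···
█·█···
█·█···
██···█
k=7  ·█···█
·█····
··██··
··█···
·█···█
k=8  ·██···
██····
·███··
·███··
·██···
k=9  ······
█··█··
···█··
█·····
█·····

0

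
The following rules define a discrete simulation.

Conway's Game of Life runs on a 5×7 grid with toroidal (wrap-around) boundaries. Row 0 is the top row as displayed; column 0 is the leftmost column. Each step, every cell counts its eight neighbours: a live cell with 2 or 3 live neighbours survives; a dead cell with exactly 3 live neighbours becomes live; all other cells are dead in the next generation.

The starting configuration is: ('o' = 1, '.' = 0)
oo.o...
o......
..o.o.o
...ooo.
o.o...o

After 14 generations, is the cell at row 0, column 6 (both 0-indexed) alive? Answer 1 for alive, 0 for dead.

1

0) oo.o...
o......
..o.o.o
...ooo.
o.o...o
1) ..o....
o.oo..o
....o.o
ooo.o..
o.o..oo
2) ..o..o.
oooo.oo
....o.o
..o.o..
o.o..oo
3) .......
oooo...
....o.o
oo..o..
..o.ooo
4) o...ooo
oooo...
....ooo
oo..o..
oo.oooo
5) .......
.ooo...
....ooo
.oo....
..oo...
6) .o.....
..oooo.
o...oo.
.oo.oo.
.ooo...
7) .o.....
.ooo.oo
.......
o....oo
o..oo..
8) .o...oo
ooo....
.oo.o..
o...ooo
oo..oo.
9) ....oo.
...o.oo
..o.o..
..o....
.o.....
10) ....ooo
...o..o
..o.oo.
.ooo...
.......
11) ....ooo
...o..o
.o..oo.
.oooo..
..oooo.
12) ..o...o
o..o..o
oo...o.
.o.....
.o....o
13) .oo..oo
..o..o.
.oo....
.oo...o
.oo....
14) o..o.oo
o..o.oo
o..o...
...o...
...o.oo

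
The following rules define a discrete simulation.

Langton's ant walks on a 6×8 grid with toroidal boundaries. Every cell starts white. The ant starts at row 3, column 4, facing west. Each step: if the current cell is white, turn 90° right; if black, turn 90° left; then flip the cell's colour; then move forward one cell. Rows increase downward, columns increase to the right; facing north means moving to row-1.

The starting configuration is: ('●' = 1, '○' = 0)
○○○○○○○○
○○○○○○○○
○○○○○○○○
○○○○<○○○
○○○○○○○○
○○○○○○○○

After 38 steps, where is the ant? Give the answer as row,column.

[0] ○○○○○○○○
○○○○○○○○
○○○○○○○○
○○○○<○○○
○○○○○○○○
○○○○○○○○
[1] ○○○○○○○○
○○○○○○○○
○○○○^○○○
○○○○●○○○
○○○○○○○○
○○○○○○○○
[2] ○○○○○○○○
○○○○○○○○
○○○○●>○○
○○○○●○○○
○○○○○○○○
○○○○○○○○
[3] ○○○○○○○○
○○○○○○○○
○○○○●●○○
○○○○●v○○
○○○○○○○○
○○○○○○○○
[4] ○○○○○○○○
○○○○○○○○
○○○○●●○○
○○○○<●○○
○○○○○○○○
○○○○○○○○
[5] ○○○○○○○○
○○○○○○○○
○○○○●●○○
○○○○○●○○
○○○○v○○○
○○○○○○○○
[6] ○○○○○○○○
○○○○○○○○
○○○○●●○○
○○○○○●○○
○○○<●○○○
○○○○○○○○
[7] ○○○○○○○○
○○○○○○○○
○○○○●●○○
○○○^○●○○
○○○●●○○○
○○○○○○○○
[8] ○○○○○○○○
○○○○○○○○
○○○○●●○○
○○○●>●○○
○○○●●○○○
○○○○○○○○
[9] ○○○○○○○○
○○○○○○○○
○○○○●●○○
○○○●●●○○
○○○●v○○○
○○○○○○○○
[10] ○○○○○○○○
○○○○○○○○
○○○○●●○○
○○○●●●○○
○○○●○>○○
○○○○○○○○
[11] ○○○○○○○○
○○○○○○○○
○○○○●●○○
○○○●●●○○
○○○●○●○○
○○○○○v○○
[12] ○○○○○○○○
○○○○○○○○
○○○○●●○○
○○○●●●○○
○○○●○●○○
○○○○<●○○
[13] ○○○○○○○○
○○○○○○○○
○○○○●●○○
○○○●●●○○
○○○●^●○○
○○○○●●○○
[14] ○○○○○○○○
○○○○○○○○
○○○○●●○○
○○○●●●○○
○○○●●>○○
○○○○●●○○
[15] ○○○○○○○○
○○○○○○○○
○○○○●●○○
○○○●●^○○
○○○●●○○○
○○○○●●○○
[16] ○○○○○○○○
○○○○○○○○
○○○○●●○○
○○○●<○○○
○○○●●○○○
○○○○●●○○
[17] ○○○○○○○○
○○○○○○○○
○○○○●●○○
○○○●○○○○
○○○●v○○○
○○○○●●○○
[18] ○○○○○○○○
○○○○○○○○
○○○○●●○○
○○○●○○○○
○○○●○>○○
○○○○●●○○
[19] ○○○○○○○○
○○○○○○○○
○○○○●●○○
○○○●○○○○
○○○●○●○○
○○○○●v○○
[20] ○○○○○○○○
○○○○○○○○
○○○○●●○○
○○○●○○○○
○○○●○●○○
○○○○●○>○
[21] ○○○○○○v○
○○○○○○○○
○○○○●●○○
○○○●○○○○
○○○●○●○○
○○○○●○●○
[22] ○○○○○<●○
○○○○○○○○
○○○○●●○○
○○○●○○○○
○○○●○●○○
○○○○●○●○
[23] ○○○○○●●○
○○○○○○○○
○○○○●●○○
○○○●○○○○
○○○●○●○○
○○○○●^●○
[24] ○○○○○●●○
○○○○○○○○
○○○○●●○○
○○○●○○○○
○○○●○●○○
○○○○●●>○
[25] ○○○○○●●○
○○○○○○○○
○○○○●●○○
○○○●○○○○
○○○●○●^○
○○○○●●○○
[26] ○○○○○●●○
○○○○○○○○
○○○○●●○○
○○○●○○○○
○○○●○●●>
○○○○●●○○
[27] ○○○○○●●○
○○○○○○○○
○○○○●●○○
○○○●○○○○
○○○●○●●●
○○○○●●○v
[28] ○○○○○●●○
○○○○○○○○
○○○○●●○○
○○○●○○○○
○○○●○●●●
○○○○●●<●
[29] ○○○○○●●○
○○○○○○○○
○○○○●●○○
○○○●○○○○
○○○●○●^●
○○○○●●●●
[30] ○○○○○●●○
○○○○○○○○
○○○○●●○○
○○○●○○○○
○○○●○<○●
○○○○●●●●
[31] ○○○○○●●○
○○○○○○○○
○○○○●●○○
○○○●○○○○
○○○●○○○●
○○○○●v●●
[32] ○○○○○●●○
○○○○○○○○
○○○○●●○○
○○○●○○○○
○○○●○○○●
○○○○●○>●
[33] ○○○○○●●○
○○○○○○○○
○○○○●●○○
○○○●○○○○
○○○●○○^●
○○○○●○○●
[34] ○○○○○●●○
○○○○○○○○
○○○○●●○○
○○○●○○○○
○○○●○○●>
○○○○●○○●
[35] ○○○○○●●○
○○○○○○○○
○○○○●●○○
○○○●○○○^
○○○●○○●○
○○○○●○○●
[36] ○○○○○●●○
○○○○○○○○
○○○○●●○○
>○○●○○○●
○○○●○○●○
○○○○●○○●
[37] ○○○○○●●○
○○○○○○○○
○○○○●●○○
●○○●○○○●
v○○●○○●○
○○○○●○○●
[38] ○○○○○●●○
○○○○○○○○
○○○○●●○○
●○○●○○○●
●○○●○○●<
○○○○●○○●

4,7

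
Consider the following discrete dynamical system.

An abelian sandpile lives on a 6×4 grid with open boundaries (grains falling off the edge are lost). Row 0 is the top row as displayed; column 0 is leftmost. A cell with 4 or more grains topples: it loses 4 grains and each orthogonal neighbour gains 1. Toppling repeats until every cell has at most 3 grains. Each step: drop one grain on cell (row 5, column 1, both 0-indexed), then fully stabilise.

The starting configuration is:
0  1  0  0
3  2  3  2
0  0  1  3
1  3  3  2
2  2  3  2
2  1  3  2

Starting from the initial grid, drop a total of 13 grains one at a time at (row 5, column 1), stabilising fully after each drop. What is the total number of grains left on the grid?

40

0) 0  1  0  0
3  2  3  2
0  0  1  3
1  3  3  2
2  2  3  2
2  1  3  2
1) 0  1  0  0
3  2  3  2
0  0  1  3
1  3  3  2
2  2  3  2
2  2  3  2
2) 0  1  0  0
3  2  3  2
0  0  1  3
1  3  3  2
2  2  3  2
2  3  3  2
3) 0  1  0  0
3  2  3  2
0  1  2  3
2  1  1  3
3  1  2  3
3  2  1  3
4) 0  1  0  0
3  2  3  2
0  1  2  3
2  1  1  3
3  1  2  3
3  3  1  3
5) 0  1  0  0
3  2  3  2
0  1  2  3
3  1  1  3
0  3  2  3
1  1  2  3
6) 0  1  0  0
3  2  3  2
0  1  2  3
3  1  1  3
0  3  2  3
1  2  2  3
7) 0  1  0  0
3  2  3  2
0  1  2  3
3  1  1  3
0  3  2  3
1  3  2  3
8) 0  1  0  0
3  2  3  2
0  1  2  3
3  2  1  3
1  0  3  3
2  1  3  3
9) 0  1  0  0
3  2  3  2
0  1  2  3
3  2  1  3
1  0  3  3
2  2  3  3
10) 0  1  0  0
3  2  3  2
0  1  2  3
3  2  1  3
1  0  3  3
2  3  3  3
11) 0  1  0  0
3  2  3  3
0  1  3  0
3  2  3  1
1  2  1  2
3  1  2  1
12) 0  1  0  0
3  2  3  3
0  1  3  0
3  2  3  1
1  2  1  2
3  2  2  1
13) 0  1  0  0
3  2  3  3
0  1  3  0
3  2  3  1
1  2  1  2
3  3  2  1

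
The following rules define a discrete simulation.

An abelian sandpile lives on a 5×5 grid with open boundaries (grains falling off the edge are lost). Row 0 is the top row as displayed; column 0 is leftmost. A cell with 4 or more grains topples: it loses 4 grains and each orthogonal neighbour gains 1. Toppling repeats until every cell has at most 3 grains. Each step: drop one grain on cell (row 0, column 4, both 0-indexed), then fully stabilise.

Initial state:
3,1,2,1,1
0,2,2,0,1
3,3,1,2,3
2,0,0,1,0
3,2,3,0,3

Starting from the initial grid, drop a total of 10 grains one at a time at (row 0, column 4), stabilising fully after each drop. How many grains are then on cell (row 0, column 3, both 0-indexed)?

3

[0] 3,1,2,1,1
0,2,2,0,1
3,3,1,2,3
2,0,0,1,0
3,2,3,0,3
[1] 3,1,2,1,2
0,2,2,0,1
3,3,1,2,3
2,0,0,1,0
3,2,3,0,3
[2] 3,1,2,1,3
0,2,2,0,1
3,3,1,2,3
2,0,0,1,0
3,2,3,0,3
[3] 3,1,2,2,0
0,2,2,0,2
3,3,1,2,3
2,0,0,1,0
3,2,3,0,3
[4] 3,1,2,2,1
0,2,2,0,2
3,3,1,2,3
2,0,0,1,0
3,2,3,0,3
[5] 3,1,2,2,2
0,2,2,0,2
3,3,1,2,3
2,0,0,1,0
3,2,3,0,3
[6] 3,1,2,2,3
0,2,2,0,2
3,3,1,2,3
2,0,0,1,0
3,2,3,0,3
[7] 3,1,2,3,0
0,2,2,0,3
3,3,1,2,3
2,0,0,1,0
3,2,3,0,3
[8] 3,1,2,3,1
0,2,2,0,3
3,3,1,2,3
2,0,0,1,0
3,2,3,0,3
[9] 3,1,2,3,2
0,2,2,0,3
3,3,1,2,3
2,0,0,1,0
3,2,3,0,3
[10] 3,1,2,3,3
0,2,2,0,3
3,3,1,2,3
2,0,0,1,0
3,2,3,0,3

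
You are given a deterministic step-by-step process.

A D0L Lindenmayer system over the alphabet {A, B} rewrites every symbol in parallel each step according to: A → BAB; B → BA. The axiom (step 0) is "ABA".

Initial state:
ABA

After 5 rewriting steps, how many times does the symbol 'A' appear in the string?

0) ABA
1) BABBABAB
2) BABABBABABABBABABBA
3) BABABBABABBABABABBABABBABABBABABABBABABBABABAB
4) BABABBABABBABABABBABABBABABABBABABBABABBABABABBABABBABABABBABABBABABABBABABBABABBABABABBABABBABABABBABABBABABBA
5) BABABBABABBABABABBABABBABABABBABABBABABBABABABBABABBABABAB…BABABBABABBABABABBABABBABABBABABABBABABBABABABBABABBABABAB  (len 268)

111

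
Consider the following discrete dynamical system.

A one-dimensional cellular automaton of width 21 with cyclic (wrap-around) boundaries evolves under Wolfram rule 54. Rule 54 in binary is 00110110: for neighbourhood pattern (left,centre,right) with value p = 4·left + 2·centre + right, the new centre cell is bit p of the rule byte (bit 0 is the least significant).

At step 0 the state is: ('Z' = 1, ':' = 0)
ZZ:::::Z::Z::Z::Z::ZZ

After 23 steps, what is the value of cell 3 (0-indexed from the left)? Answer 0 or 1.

0

t=0: ZZ:::::Z::Z::Z::Z::ZZ
t=1: ::Z:::ZZZZZZZZZZZZZ::
t=2: :ZZZ:Z:::::::::::::Z:
t=3: Z:::ZZZ:::::::::::ZZZ
t=4: :Z:Z:::Z:::::::::Z:::
t=5: ZZZZZ:ZZZ:::::::ZZZ::
t=6: :::::Z:::Z:::::Z:::ZZ
t=7: Z:::ZZZ:ZZZ:::ZZZ:Z::
t=8: ZZ:Z:::Z:::Z:Z:::ZZZZ
t=9: ::ZZZ:ZZZ:ZZZZZ:Z::::
t=10: :Z:::Z:::Z:::::ZZZ:::
t=11: ZZZ:ZZZ:ZZZ:::Z:::Z::
t=12: :::Z:::Z:::Z:ZZZ:ZZZZ
t=13: Z:ZZZ:ZZZ:ZZZ:::Z::::
t=14: ZZ:::Z:::Z:::Z:ZZZ::Z
t=15: ::Z:ZZZ:ZZZ:ZZZ:::ZZ:
t=16: :ZZZ:::Z:::Z:::Z:Z::Z
t=17: Z:::Z:ZZZ:ZZZ:ZZZZZZZ
t=18: :Z:ZZZ:::Z:::Z:::::::
t=19: ZZZ:::Z:ZZZ:ZZZ::::::
t=20: :::Z:ZZZ:::Z:::Z::::Z
t=21: Z:ZZZ:::Z:ZZZ:ZZZ::ZZ
t=22: :Z:::Z:ZZZ:::Z:::ZZ::
t=23: ZZZ:ZZZ:::Z:ZZZ:Z::Z: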